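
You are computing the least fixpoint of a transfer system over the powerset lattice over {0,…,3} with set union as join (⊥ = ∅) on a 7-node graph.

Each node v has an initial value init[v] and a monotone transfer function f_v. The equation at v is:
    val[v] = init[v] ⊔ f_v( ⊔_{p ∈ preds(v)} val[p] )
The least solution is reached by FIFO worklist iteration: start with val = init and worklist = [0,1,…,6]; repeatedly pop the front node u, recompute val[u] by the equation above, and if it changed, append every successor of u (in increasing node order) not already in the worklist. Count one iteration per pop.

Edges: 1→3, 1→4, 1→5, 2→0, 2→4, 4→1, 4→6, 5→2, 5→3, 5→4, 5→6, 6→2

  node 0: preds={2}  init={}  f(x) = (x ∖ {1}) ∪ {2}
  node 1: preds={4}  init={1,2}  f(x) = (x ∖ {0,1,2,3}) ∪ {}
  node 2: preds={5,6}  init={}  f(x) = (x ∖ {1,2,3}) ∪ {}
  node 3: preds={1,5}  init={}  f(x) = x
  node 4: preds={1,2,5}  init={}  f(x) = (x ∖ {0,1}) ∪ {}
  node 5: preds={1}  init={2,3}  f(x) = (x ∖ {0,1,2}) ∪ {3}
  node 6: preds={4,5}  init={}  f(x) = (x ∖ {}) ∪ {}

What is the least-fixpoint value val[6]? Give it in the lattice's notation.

{2,3}

Trace (9 dequeues):
  [1] u=0 | in {} | out {2} | prev {} | push {}
  [2] u=1 | in {} | out {1,2} | ==
  [3] u=2 | in {2,3} | out {} | ==
  [4] u=3 | in {1,2,3} | out {1,2,3} | prev {} | push {}
  [5] u=4 | in {1,2,3} | out {2,3} | prev {} | push {1}
  [6] u=5 | in {1,2} | out {2,3} | ==
  [7] u=6 | in {2,3} | out {2,3} | prev {} | push {2}
  [8] u=1 | in {2,3} | out {1,2} | ==
  [9] u=2 | in {2,3} | out {} | ==

Converged values:
  [0] {2}
  [1] {1,2}
  [2] {}
  [3] {1,2,3}
  [4] {2,3}
  [5] {2,3}
  [6] {2,3}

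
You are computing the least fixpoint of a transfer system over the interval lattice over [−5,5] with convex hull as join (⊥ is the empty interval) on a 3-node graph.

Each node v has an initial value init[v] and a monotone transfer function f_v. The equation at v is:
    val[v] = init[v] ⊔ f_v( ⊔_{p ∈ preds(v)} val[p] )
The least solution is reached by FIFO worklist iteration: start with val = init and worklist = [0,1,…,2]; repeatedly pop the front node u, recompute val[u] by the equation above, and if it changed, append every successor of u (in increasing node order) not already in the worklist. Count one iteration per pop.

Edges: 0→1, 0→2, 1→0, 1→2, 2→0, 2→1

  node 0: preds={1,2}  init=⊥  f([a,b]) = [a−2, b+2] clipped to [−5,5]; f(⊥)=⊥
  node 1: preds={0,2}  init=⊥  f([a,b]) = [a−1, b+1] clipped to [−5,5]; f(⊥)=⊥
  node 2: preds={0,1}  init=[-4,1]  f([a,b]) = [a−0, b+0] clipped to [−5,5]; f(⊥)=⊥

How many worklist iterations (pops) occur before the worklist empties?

Worklist (8 pops):
  #1 pop 0: in=[-4,1] → [-5,3] (was ⊥); enqueue []
  #2 pop 1: in=[-5,3] → [-5,4] (was ⊥); enqueue [0]
  #3 pop 2: in=[-5,4] → [-5,4] (was [-4,1]); enqueue [1]
  #4 pop 0: in=[-5,4] → [-5,5] (was [-5,3]); enqueue [2]
  #5 pop 1: in=[-5,5] → [-5,5] (was [-5,4]); enqueue [0]
  #6 pop 2: in=[-5,5] → [-5,5] (was [-5,4]); enqueue [1]
  #7 pop 0: in=[-5,5] → [-5,5] (no change)
  #8 pop 1: in=[-5,5] → [-5,5] (no change)

Fixpoint:
  val[0] = [-5,5]
  val[1] = [-5,5]
  val[2] = [-5,5]

8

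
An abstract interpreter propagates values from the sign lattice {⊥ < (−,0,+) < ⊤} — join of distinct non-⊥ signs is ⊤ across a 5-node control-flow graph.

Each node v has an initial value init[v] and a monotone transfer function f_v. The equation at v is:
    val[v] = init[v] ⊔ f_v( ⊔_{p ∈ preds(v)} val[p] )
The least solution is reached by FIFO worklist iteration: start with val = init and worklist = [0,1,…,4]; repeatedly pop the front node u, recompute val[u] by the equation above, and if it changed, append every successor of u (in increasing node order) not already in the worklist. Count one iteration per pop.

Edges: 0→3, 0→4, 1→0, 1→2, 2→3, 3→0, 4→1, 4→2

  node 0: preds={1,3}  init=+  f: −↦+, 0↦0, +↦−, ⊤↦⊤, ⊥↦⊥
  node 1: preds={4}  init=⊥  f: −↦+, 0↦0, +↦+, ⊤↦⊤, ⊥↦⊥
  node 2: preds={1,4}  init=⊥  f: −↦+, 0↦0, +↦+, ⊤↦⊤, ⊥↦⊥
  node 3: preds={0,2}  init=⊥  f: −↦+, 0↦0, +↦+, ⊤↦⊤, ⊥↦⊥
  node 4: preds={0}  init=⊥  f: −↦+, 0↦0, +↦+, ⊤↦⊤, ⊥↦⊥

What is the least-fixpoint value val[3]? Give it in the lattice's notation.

Trace (15 dequeues):
  [1] u=0 | in ⊥ | out + | ==
  [2] u=1 | in ⊥ | out ⊥ | ==
  [3] u=2 | in ⊥ | out ⊥ | ==
  [4] u=3 | in + | out + | prev ⊥ | push {0}
  [5] u=4 | in + | out + | prev ⊥ | push {1,2}
  [6] u=0 | in + | out ⊤ | prev + | push {3,4}
  [7] u=1 | in + | out + | prev ⊥ | push {0}
  [8] u=2 | in + | out + | prev ⊥ | push {}
  [9] u=3 | in ⊤ | out ⊤ | prev + | push {}
  [10] u=4 | in ⊤ | out ⊤ | prev + | push {1,2}
  [11] u=0 | in ⊤ | out ⊤ | ==
  [12] u=1 | in ⊤ | out ⊤ | prev + | push {0}
  [13] u=2 | in ⊤ | out ⊤ | prev + | push {3}
  [14] u=0 | in ⊤ | out ⊤ | ==
  [15] u=3 | in ⊤ | out ⊤ | ==

Converged values:
  [0] ⊤
  [1] ⊤
  [2] ⊤
  [3] ⊤
  [4] ⊤

⊤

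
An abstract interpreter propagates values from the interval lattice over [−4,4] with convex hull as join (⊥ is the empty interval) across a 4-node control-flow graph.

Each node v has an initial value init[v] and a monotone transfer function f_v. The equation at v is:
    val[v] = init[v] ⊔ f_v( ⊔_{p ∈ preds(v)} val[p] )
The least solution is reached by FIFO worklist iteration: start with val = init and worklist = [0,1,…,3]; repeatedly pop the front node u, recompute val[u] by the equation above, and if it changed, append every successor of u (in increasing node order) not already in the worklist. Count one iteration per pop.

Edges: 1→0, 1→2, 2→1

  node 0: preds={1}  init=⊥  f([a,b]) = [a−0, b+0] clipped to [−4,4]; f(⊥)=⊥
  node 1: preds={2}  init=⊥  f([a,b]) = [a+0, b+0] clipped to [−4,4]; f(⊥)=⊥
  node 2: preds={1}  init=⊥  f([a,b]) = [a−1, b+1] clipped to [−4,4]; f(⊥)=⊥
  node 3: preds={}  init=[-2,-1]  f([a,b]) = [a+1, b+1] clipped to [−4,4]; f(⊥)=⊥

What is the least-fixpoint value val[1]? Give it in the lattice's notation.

⊥

Worklist (4 pops):
  #1 pop 0: in=⊥ → ⊥ (no change)
  #2 pop 1: in=⊥ → ⊥ (no change)
  #3 pop 2: in=⊥ → ⊥ (no change)
  #4 pop 3: in=⊥ → [-2,-1] (no change)

Fixpoint:
  val[0] = ⊥
  val[1] = ⊥
  val[2] = ⊥
  val[3] = [-2,-1]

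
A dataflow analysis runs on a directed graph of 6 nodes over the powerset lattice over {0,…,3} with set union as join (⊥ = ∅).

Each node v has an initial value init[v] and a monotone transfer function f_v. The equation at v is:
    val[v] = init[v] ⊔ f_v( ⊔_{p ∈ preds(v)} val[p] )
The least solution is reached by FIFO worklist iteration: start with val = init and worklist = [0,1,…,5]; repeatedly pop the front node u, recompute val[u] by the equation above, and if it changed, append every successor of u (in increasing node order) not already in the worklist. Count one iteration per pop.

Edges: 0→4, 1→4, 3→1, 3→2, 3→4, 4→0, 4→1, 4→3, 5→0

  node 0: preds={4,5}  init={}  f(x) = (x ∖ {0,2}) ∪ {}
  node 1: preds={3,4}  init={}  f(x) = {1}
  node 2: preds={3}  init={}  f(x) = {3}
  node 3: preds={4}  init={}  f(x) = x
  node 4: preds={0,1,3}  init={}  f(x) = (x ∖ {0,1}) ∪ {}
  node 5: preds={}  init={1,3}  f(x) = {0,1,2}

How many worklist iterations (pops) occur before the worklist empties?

12

Worklist (12 pops):
  #1 pop 0: in={1,3} → {1,3} (was {}); enqueue []
  #2 pop 1: in={} → {1} (was {}); enqueue []
  #3 pop 2: in={} → {3} (was {}); enqueue []
  #4 pop 3: in={} → {} (no change)
  #5 pop 4: in={1,3} → {3} (was {}); enqueue [0,1,3]
  #6 pop 5: in={} → {0,1,2,3} (was {1,3}); enqueue []
  #7 pop 0: in={0,1,2,3} → {1,3} (no change)
  #8 pop 1: in={3} → {1} (no change)
  #9 pop 3: in={3} → {3} (was {}); enqueue [1,2,4]
  #10 pop 1: in={3} → {1} (no change)
  #11 pop 2: in={3} → {3} (no change)
  #12 pop 4: in={1,3} → {3} (no change)

Fixpoint:
  val[0] = {1,3}
  val[1] = {1}
  val[2] = {3}
  val[3] = {3}
  val[4] = {3}
  val[5] = {0,1,2,3}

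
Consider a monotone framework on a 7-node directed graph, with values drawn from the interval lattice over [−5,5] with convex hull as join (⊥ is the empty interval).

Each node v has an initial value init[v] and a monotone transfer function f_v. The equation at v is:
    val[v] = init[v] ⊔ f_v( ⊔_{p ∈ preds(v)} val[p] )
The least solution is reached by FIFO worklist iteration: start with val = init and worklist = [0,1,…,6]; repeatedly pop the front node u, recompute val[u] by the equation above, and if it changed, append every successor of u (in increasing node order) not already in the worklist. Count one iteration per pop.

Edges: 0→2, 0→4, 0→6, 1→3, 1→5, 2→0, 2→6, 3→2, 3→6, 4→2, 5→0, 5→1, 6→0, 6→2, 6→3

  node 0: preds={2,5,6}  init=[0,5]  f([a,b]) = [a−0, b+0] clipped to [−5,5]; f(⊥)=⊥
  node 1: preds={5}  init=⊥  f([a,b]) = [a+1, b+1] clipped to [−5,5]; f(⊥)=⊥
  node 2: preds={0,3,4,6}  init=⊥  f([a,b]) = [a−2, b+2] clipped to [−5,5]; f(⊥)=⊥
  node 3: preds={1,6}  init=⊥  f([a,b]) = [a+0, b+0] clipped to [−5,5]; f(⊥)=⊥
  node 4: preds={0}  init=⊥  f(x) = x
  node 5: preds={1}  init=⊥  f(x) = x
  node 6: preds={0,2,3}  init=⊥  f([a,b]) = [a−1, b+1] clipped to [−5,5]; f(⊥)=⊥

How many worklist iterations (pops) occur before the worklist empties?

Trace (18 dequeues):
  [1] u=0 | in ⊥ | out [0,5] | ==
  [2] u=1 | in ⊥ | out ⊥ | ==
  [3] u=2 | in [0,5] | out [-2,5] | prev ⊥ | push {0}
  [4] u=3 | in ⊥ | out ⊥ | ==
  [5] u=4 | in [0,5] | out [0,5] | prev ⊥ | push {2}
  [6] u=5 | in ⊥ | out ⊥ | ==
  [7] u=6 | in [-2,5] | out [-3,5] | prev ⊥ | push {3}
  [8] u=0 | in [-3,5] | out [-3,5] | prev [0,5] | push {4,6}
  [9] u=2 | in [-3,5] | out [-5,5] | prev [-2,5] | push {0}
  [10] u=3 | in [-3,5] | out [-3,5] | prev ⊥ | push {2}
  [11] u=4 | in [-3,5] | out [-3,5] | prev [0,5] | push {}
  [12] u=6 | in [-5,5] | out [-5,5] | prev [-3,5] | push {3}
  [13] u=0 | in [-5,5] | out [-5,5] | prev [-3,5] | push {4,6}
  [14] u=2 | in [-5,5] | out [-5,5] | ==
  [15] u=3 | in [-5,5] | out [-5,5] | prev [-3,5] | push {2}
  [16] u=4 | in [-5,5] | out [-5,5] | prev [-3,5] | push {}
  [17] u=6 | in [-5,5] | out [-5,5] | ==
  [18] u=2 | in [-5,5] | out [-5,5] | ==

Converged values:
  [0] [-5,5]
  [1] ⊥
  [2] [-5,5]
  [3] [-5,5]
  [4] [-5,5]
  [5] ⊥
  [6] [-5,5]

18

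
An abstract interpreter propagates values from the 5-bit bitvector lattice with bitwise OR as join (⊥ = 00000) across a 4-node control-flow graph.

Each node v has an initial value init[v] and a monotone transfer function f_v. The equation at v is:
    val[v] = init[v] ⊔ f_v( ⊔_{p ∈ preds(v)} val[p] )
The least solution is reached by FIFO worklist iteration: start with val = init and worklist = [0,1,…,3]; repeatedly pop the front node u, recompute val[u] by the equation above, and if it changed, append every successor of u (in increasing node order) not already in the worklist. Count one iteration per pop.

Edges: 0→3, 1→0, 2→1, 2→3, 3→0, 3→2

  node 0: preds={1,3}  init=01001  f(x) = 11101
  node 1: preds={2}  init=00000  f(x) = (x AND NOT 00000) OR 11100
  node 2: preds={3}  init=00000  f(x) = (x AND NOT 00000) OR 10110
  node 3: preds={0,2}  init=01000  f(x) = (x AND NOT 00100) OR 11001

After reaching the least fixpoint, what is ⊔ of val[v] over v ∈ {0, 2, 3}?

11111

Worklist (11 pops):
  #1 pop 0: in=01000 → 11101 (was 01001); enqueue []
  #2 pop 1: in=00000 → 11100 (was 00000); enqueue [0]
  #3 pop 2: in=01000 → 11110 (was 00000); enqueue [1]
  #4 pop 3: in=11111 → 11011 (was 01000); enqueue [2]
  #5 pop 0: in=11111 → 11101 (no change)
  #6 pop 1: in=11110 → 11110 (was 11100); enqueue [0]
  #7 pop 2: in=11011 → 11111 (was 11110); enqueue [1,3]
  #8 pop 0: in=11111 → 11101 (no change)
  #9 pop 1: in=11111 → 11111 (was 11110); enqueue [0]
  #10 pop 3: in=11111 → 11011 (no change)
  #11 pop 0: in=11111 → 11101 (no change)

Fixpoint:
  val[0] = 11101
  val[1] = 11111
  val[2] = 11111
  val[3] = 11011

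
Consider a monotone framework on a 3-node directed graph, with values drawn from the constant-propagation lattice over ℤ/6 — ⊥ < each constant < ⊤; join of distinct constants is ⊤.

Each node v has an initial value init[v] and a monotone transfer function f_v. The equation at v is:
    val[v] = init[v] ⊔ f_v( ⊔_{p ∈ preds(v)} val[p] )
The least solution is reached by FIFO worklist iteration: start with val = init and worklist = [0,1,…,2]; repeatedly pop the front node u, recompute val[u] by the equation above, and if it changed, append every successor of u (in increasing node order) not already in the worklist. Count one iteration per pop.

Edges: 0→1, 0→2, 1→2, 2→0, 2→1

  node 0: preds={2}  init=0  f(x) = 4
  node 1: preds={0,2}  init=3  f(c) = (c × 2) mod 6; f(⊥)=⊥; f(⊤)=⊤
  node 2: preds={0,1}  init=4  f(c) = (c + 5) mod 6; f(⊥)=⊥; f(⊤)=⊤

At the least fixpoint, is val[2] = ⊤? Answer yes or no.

yes

Worklist (5 pops):
  #1 pop 0: in=4 → ⊤ (was 0); enqueue []
  #2 pop 1: in=⊤ → ⊤ (was 3); enqueue []
  #3 pop 2: in=⊤ → ⊤ (was 4); enqueue [0,1]
  #4 pop 0: in=⊤ → ⊤ (no change)
  #5 pop 1: in=⊤ → ⊤ (no change)

Fixpoint:
  val[0] = ⊤
  val[1] = ⊤
  val[2] = ⊤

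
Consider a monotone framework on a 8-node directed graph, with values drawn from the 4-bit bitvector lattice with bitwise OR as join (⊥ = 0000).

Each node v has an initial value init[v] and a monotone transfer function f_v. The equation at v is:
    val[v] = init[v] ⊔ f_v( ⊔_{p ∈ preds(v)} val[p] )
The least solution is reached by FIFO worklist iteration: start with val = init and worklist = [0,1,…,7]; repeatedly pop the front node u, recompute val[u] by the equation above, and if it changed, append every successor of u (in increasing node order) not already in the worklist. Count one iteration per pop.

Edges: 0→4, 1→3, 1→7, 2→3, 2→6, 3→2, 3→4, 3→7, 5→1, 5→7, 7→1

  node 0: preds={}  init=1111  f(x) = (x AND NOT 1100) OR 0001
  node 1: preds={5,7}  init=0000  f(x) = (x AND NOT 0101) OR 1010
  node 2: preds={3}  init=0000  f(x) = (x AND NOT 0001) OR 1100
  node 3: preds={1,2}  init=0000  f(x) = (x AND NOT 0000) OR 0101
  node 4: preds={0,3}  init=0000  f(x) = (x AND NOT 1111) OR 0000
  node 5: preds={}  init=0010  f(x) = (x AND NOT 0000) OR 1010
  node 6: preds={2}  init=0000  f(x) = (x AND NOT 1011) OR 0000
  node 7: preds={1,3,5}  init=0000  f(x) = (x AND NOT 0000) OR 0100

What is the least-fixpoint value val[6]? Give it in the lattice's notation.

0100

Worklist (12 pops):
  #1 pop 0: in=0000 → 1111 (no change)
  #2 pop 1: in=0010 → 1010 (was 0000); enqueue []
  #3 pop 2: in=0000 → 1100 (was 0000); enqueue []
  #4 pop 3: in=1110 → 1111 (was 0000); enqueue [2]
  #5 pop 4: in=1111 → 0000 (no change)
  #6 pop 5: in=0000 → 1010 (was 0010); enqueue [1]
  #7 pop 6: in=1100 → 0100 (was 0000); enqueue []
  #8 pop 7: in=1111 → 1111 (was 0000); enqueue []
  #9 pop 2: in=1111 → 1110 (was 1100); enqueue [3,6]
  #10 pop 1: in=1111 → 1010 (no change)
  #11 pop 3: in=1110 → 1111 (no change)
  #12 pop 6: in=1110 → 0100 (no change)

Fixpoint:
  val[0] = 1111
  val[1] = 1010
  val[2] = 1110
  val[3] = 1111
  val[4] = 0000
  val[5] = 1010
  val[6] = 0100
  val[7] = 1111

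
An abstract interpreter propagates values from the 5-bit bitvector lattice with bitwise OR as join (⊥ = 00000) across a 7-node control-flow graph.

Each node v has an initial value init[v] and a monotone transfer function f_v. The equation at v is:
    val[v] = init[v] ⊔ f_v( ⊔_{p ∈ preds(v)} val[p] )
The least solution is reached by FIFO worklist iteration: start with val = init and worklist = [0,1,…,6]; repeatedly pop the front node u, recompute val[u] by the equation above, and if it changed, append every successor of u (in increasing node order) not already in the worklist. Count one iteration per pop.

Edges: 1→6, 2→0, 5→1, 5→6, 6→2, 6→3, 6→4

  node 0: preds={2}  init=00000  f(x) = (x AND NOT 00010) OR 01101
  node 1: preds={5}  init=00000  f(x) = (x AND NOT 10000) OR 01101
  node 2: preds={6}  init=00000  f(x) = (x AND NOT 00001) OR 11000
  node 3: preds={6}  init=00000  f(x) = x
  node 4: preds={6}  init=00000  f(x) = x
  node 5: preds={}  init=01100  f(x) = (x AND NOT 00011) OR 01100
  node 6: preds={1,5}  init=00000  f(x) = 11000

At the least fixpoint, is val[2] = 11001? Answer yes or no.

Iteration log — 11 steps:
  step 1. node 0  ⊔preds=00000  new=01101  old=00000  +wl: 
  step 2. node 1  ⊔preds=01100  new=01101  old=00000  +wl: 
  step 3. node 2  ⊔preds=00000  new=11000  old=00000  +wl: 0
  step 4. node 3  ⊔preds=00000  new=00000  stable
  step 5. node 4  ⊔preds=00000  new=00000  stable
  step 6. node 5  ⊔preds=00000  new=01100  stable
  step 7. node 6  ⊔preds=01101  new=11000  old=00000  +wl: 2,3,4
  step 8. node 0  ⊔preds=11000  new=11101  old=01101  +wl: 
  step 9. node 2  ⊔preds=11000  new=11000  stable
  step 10. node 3  ⊔preds=11000  new=11000  old=00000  +wl: 
  step 11. node 4  ⊔preds=11000  new=11000  old=00000  +wl: 

Least fixpoint reached:
  node 0: 11101
  node 1: 01101
  node 2: 11000
  node 3: 11000
  node 4: 11000
  node 5: 01100
  node 6: 11000

no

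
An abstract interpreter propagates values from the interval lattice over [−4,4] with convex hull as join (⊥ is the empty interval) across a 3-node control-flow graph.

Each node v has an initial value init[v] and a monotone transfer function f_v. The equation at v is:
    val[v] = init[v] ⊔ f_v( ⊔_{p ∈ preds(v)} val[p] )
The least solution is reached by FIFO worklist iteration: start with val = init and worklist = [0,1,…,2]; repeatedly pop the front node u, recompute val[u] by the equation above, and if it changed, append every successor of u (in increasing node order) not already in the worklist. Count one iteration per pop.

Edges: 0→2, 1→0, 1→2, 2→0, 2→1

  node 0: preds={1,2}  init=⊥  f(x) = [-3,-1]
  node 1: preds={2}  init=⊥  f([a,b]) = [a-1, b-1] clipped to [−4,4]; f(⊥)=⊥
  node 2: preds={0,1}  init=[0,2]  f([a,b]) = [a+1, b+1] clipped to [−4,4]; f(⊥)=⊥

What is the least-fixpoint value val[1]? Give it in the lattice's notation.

Worklist (7 pops):
  #1 pop 0: in=[0,2] → [-3,-1] (was ⊥); enqueue []
  #2 pop 1: in=[0,2] → [-1,1] (was ⊥); enqueue [0]
  #3 pop 2: in=[-3,1] → [-2,2] (was [0,2]); enqueue [1]
  #4 pop 0: in=[-2,2] → [-3,-1] (no change)
  #5 pop 1: in=[-2,2] → [-3,1] (was [-1,1]); enqueue [0,2]
  #6 pop 0: in=[-3,2] → [-3,-1] (no change)
  #7 pop 2: in=[-3,1] → [-2,2] (no change)

Fixpoint:
  val[0] = [-3,-1]
  val[1] = [-3,1]
  val[2] = [-2,2]

[-3,1]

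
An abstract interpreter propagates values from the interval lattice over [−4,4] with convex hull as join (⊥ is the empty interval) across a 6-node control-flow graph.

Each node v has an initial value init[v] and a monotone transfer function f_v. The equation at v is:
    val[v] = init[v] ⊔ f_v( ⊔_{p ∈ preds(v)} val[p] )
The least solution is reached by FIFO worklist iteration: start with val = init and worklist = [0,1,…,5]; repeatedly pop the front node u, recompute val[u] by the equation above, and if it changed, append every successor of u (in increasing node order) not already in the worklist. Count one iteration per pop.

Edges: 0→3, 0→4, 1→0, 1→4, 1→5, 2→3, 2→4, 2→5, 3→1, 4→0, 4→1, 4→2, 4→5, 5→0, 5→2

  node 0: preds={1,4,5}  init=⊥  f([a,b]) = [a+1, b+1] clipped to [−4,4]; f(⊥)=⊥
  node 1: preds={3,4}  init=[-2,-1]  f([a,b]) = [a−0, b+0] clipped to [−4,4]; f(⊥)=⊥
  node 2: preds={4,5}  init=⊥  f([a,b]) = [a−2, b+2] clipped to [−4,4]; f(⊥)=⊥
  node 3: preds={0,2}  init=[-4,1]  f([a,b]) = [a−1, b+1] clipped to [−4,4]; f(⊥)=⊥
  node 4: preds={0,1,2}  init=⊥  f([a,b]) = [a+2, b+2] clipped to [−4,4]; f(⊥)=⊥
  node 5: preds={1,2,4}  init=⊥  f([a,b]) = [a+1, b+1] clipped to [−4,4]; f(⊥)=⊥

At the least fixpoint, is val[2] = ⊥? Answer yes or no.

no

Iteration log — 18 steps:
  step 1. node 0  ⊔preds=[-2,-1]  new=[-1,0]  old=⊥  +wl: 
  step 2. node 1  ⊔preds=[-4,1]  new=[-4,1]  old=[-2,-1]  +wl: 0
  step 3. node 2  ⊔preds=⊥  new=⊥  stable
  step 4. node 3  ⊔preds=[-1,0]  new=[-4,1]  stable
  step 5. node 4  ⊔preds=[-4,1]  new=[-2,3]  old=⊥  +wl: 1,2
  step 6. node 5  ⊔preds=[-4,3]  new=[-3,4]  old=⊥  +wl: 
  step 7. node 0  ⊔preds=[-4,4]  new=[-3,4]  old=[-1,0]  +wl: 3,4
  step 8. node 1  ⊔preds=[-4,3]  new=[-4,3]  old=[-4,1]  +wl: 0,5
  step 9. node 2  ⊔preds=[-3,4]  new=[-4,4]  old=⊥  +wl: 
  step 10. node 3  ⊔preds=[-4,4]  new=[-4,4]  old=[-4,1]  +wl: 1
  step 11. node 4  ⊔preds=[-4,4]  new=[-2,4]  old=[-2,3]  +wl: 2
  step 12. node 0  ⊔preds=[-4,4]  new=[-3,4]  stable
  step 13. node 5  ⊔preds=[-4,4]  new=[-3,4]  stable
  step 14. node 1  ⊔preds=[-4,4]  new=[-4,4]  old=[-4,3]  +wl: 0,4,5
  step 15. node 2  ⊔preds=[-3,4]  new=[-4,4]  stable
  step 16. node 0  ⊔preds=[-4,4]  new=[-3,4]  stable
  step 17. node 4  ⊔preds=[-4,4]  new=[-2,4]  stable
  step 18. node 5  ⊔preds=[-4,4]  new=[-3,4]  stable

Least fixpoint reached:
  node 0: [-3,4]
  node 1: [-4,4]
  node 2: [-4,4]
  node 3: [-4,4]
  node 4: [-2,4]
  node 5: [-3,4]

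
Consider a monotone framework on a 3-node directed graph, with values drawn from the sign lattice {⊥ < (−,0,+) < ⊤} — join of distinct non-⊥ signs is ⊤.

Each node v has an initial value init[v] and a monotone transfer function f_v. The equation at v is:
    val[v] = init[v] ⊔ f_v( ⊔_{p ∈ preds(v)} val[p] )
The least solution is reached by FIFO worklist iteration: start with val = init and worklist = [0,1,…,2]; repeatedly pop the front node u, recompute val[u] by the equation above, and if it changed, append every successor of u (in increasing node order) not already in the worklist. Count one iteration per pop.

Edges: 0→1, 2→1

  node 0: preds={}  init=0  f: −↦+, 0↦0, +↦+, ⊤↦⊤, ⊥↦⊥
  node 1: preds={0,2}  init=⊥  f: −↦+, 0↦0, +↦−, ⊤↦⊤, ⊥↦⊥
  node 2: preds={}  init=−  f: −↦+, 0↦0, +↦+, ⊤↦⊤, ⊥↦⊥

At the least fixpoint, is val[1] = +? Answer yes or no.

no

Trace (3 dequeues):
  [1] u=0 | in ⊥ | out 0 | ==
  [2] u=1 | in ⊤ | out ⊤ | prev ⊥ | push {}
  [3] u=2 | in ⊥ | out − | ==

Converged values:
  [0] 0
  [1] ⊤
  [2] −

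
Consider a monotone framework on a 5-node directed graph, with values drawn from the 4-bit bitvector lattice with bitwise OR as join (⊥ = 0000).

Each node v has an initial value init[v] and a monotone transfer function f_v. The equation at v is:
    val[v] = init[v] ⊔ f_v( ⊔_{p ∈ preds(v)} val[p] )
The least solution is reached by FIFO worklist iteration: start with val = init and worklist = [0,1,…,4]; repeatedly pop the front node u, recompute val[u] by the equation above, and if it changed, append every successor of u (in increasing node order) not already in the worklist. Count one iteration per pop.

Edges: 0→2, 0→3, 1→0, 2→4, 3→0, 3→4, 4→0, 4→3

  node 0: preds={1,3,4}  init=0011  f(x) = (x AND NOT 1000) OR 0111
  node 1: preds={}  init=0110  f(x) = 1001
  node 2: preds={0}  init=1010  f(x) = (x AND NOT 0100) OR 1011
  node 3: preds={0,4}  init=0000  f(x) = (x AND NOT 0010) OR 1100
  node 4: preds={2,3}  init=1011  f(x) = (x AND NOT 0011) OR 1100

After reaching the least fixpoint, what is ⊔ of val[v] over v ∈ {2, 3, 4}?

Trace (7 dequeues):
  [1] u=0 | in 1111 | out 0111 | prev 0011 | push {}
  [2] u=1 | in 0000 | out 1111 | prev 0110 | push {0}
  [3] u=2 | in 0111 | out 1011 | prev 1010 | push {}
  [4] u=3 | in 1111 | out 1101 | prev 0000 | push {}
  [5] u=4 | in 1111 | out 1111 | prev 1011 | push {3}
  [6] u=0 | in 1111 | out 0111 | ==
  [7] u=3 | in 1111 | out 1101 | ==

Converged values:
  [0] 0111
  [1] 1111
  [2] 1011
  [3] 1101
  [4] 1111

1111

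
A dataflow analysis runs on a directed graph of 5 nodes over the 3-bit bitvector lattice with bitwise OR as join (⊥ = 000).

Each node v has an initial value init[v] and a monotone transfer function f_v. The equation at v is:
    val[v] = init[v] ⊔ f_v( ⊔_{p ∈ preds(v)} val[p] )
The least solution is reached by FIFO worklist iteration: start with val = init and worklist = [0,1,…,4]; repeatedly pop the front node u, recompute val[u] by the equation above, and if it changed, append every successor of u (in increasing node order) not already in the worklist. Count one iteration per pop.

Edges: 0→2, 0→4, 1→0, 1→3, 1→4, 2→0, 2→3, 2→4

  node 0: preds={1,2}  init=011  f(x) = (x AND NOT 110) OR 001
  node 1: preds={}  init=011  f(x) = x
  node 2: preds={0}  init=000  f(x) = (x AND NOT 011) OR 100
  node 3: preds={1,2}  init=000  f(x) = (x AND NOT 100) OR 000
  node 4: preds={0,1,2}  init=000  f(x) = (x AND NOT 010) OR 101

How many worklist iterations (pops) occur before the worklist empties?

Iteration log — 6 steps:
  step 1. node 0  ⊔preds=011  new=011  stable
  step 2. node 1  ⊔preds=000  new=011  stable
  step 3. node 2  ⊔preds=011  new=100  old=000  +wl: 0
  step 4. node 3  ⊔preds=111  new=011  old=000  +wl: 
  step 5. node 4  ⊔preds=111  new=101  old=000  +wl: 
  step 6. node 0  ⊔preds=111  new=011  stable

Least fixpoint reached:
  node 0: 011
  node 1: 011
  node 2: 100
  node 3: 011
  node 4: 101

6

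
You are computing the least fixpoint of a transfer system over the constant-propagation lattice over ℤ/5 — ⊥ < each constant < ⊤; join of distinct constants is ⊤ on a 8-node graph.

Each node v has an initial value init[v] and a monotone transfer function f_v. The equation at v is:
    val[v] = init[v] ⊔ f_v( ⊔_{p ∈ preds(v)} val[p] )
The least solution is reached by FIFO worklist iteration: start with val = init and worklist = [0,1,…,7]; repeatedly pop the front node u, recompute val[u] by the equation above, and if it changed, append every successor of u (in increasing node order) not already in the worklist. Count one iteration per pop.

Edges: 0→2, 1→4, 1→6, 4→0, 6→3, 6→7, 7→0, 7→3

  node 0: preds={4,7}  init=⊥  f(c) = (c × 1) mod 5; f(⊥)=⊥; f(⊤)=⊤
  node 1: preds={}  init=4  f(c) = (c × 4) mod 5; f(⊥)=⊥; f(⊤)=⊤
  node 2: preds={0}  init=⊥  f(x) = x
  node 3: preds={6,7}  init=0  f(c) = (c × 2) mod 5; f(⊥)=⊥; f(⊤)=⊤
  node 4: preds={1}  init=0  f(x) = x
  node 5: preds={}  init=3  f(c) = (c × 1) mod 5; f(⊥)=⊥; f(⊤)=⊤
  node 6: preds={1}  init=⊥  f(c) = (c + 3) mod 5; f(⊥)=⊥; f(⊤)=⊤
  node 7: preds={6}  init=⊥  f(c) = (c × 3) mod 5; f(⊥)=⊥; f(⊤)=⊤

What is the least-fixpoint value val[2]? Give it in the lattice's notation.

Trace (11 dequeues):
  [1] u=0 | in 0 | out 0 | prev ⊥ | push {}
  [2] u=1 | in ⊥ | out 4 | ==
  [3] u=2 | in 0 | out 0 | prev ⊥ | push {}
  [4] u=3 | in ⊥ | out 0 | ==
  [5] u=4 | in 4 | out ⊤ | prev 0 | push {0}
  [6] u=5 | in ⊥ | out 3 | ==
  [7] u=6 | in 4 | out 2 | prev ⊥ | push {3}
  [8] u=7 | in 2 | out 1 | prev ⊥ | push {}
  [9] u=0 | in ⊤ | out ⊤ | prev 0 | push {2}
  [10] u=3 | in ⊤ | out ⊤ | prev 0 | push {}
  [11] u=2 | in ⊤ | out ⊤ | prev 0 | push {}

Converged values:
  [0] ⊤
  [1] 4
  [2] ⊤
  [3] ⊤
  [4] ⊤
  [5] 3
  [6] 2
  [7] 1

⊤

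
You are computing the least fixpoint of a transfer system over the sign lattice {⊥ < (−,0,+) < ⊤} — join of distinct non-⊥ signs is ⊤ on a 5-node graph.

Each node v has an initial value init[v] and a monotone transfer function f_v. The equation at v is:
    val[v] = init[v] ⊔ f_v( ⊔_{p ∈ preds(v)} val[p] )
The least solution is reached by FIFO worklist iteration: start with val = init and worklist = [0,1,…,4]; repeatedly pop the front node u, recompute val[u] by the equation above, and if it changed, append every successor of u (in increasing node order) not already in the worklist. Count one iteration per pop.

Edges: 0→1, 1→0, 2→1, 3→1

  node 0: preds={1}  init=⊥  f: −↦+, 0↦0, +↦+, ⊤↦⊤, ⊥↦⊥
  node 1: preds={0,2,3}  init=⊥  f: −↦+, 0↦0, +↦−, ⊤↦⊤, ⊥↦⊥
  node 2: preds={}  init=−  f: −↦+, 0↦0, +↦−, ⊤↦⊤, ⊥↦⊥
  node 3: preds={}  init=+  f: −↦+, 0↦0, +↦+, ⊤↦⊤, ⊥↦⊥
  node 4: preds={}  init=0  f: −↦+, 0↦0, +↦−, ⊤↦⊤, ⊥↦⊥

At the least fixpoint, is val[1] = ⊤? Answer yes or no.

Iteration log — 7 steps:
  step 1. node 0  ⊔preds=⊥  new=⊥  stable
  step 2. node 1  ⊔preds=⊤  new=⊤  old=⊥  +wl: 0
  step 3. node 2  ⊔preds=⊥  new=−  stable
  step 4. node 3  ⊔preds=⊥  new=+  stable
  step 5. node 4  ⊔preds=⊥  new=0  stable
  step 6. node 0  ⊔preds=⊤  new=⊤  old=⊥  +wl: 1
  step 7. node 1  ⊔preds=⊤  new=⊤  stable

Least fixpoint reached:
  node 0: ⊤
  node 1: ⊤
  node 2: −
  node 3: +
  node 4: 0

yes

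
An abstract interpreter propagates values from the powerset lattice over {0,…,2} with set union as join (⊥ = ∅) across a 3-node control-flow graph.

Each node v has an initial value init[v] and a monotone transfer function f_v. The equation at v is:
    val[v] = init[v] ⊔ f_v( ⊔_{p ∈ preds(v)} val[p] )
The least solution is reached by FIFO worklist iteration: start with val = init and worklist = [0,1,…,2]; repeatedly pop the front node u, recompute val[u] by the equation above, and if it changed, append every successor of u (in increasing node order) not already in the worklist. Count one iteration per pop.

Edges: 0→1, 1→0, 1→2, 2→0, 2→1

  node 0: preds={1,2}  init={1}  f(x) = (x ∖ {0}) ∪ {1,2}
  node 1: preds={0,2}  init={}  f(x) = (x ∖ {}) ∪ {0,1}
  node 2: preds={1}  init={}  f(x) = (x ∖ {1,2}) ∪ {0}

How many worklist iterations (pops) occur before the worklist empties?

5

Trace (5 dequeues):
  [1] u=0 | in {} | out {1,2} | prev {1} | push {}
  [2] u=1 | in {1,2} | out {0,1,2} | prev {} | push {0}
  [3] u=2 | in {0,1,2} | out {0} | prev {} | push {1}
  [4] u=0 | in {0,1,2} | out {1,2} | ==
  [5] u=1 | in {0,1,2} | out {0,1,2} | ==

Converged values:
  [0] {1,2}
  [1] {0,1,2}
  [2] {0}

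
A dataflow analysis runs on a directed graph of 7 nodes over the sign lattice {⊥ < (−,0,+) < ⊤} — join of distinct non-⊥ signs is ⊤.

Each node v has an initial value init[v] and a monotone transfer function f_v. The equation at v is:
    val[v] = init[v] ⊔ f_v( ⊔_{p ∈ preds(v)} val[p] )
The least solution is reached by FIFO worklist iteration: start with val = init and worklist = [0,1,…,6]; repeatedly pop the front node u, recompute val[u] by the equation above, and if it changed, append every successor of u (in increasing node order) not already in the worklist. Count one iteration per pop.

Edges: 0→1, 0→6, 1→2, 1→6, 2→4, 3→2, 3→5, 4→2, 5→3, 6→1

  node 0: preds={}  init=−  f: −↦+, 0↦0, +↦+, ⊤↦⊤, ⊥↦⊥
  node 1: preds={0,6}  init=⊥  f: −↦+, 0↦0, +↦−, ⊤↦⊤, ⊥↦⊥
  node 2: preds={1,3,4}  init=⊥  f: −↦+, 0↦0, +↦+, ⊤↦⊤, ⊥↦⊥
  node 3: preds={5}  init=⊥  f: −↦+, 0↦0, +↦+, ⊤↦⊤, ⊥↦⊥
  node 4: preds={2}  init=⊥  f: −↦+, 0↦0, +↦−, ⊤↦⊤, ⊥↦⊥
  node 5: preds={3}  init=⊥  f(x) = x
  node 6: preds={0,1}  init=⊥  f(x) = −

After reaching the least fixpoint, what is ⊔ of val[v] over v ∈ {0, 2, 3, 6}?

⊤

Worklist (11 pops):
  #1 pop 0: in=⊥ → − (no change)
  #2 pop 1: in=− → + (was ⊥); enqueue []
  #3 pop 2: in=+ → + (was ⊥); enqueue []
  #4 pop 3: in=⊥ → ⊥ (no change)
  #5 pop 4: in=+ → − (was ⊥); enqueue [2]
  #6 pop 5: in=⊥ → ⊥ (no change)
  #7 pop 6: in=⊤ → − (was ⊥); enqueue [1]
  #8 pop 2: in=⊤ → ⊤ (was +); enqueue [4]
  #9 pop 1: in=− → + (no change)
  #10 pop 4: in=⊤ → ⊤ (was −); enqueue [2]
  #11 pop 2: in=⊤ → ⊤ (no change)

Fixpoint:
  val[0] = −
  val[1] = +
  val[2] = ⊤
  val[3] = ⊥
  val[4] = ⊤
  val[5] = ⊥
  val[6] = −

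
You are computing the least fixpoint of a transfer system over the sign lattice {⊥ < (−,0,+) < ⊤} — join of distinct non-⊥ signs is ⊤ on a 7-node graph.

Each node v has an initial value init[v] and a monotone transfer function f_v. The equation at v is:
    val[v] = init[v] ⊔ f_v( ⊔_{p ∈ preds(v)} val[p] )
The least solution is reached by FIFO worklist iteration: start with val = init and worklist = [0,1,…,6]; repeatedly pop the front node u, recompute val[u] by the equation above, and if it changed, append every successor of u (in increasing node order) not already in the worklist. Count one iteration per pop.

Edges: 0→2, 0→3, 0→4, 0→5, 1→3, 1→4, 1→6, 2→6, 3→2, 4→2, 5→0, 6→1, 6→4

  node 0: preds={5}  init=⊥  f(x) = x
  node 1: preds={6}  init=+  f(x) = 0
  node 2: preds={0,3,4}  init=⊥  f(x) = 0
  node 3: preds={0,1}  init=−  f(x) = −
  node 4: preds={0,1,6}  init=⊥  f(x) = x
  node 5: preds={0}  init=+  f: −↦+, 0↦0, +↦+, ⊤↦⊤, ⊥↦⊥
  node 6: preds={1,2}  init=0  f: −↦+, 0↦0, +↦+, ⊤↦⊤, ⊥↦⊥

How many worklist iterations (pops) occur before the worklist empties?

10

Trace (10 dequeues):
  [1] u=0 | in + | out + | prev ⊥ | push {}
  [2] u=1 | in 0 | out ⊤ | prev + | push {}
  [3] u=2 | in ⊤ | out 0 | prev ⊥ | push {}
  [4] u=3 | in ⊤ | out − | ==
  [5] u=4 | in ⊤ | out ⊤ | prev ⊥ | push {2}
  [6] u=5 | in + | out + | ==
  [7] u=6 | in ⊤ | out ⊤ | prev 0 | push {1,4}
  [8] u=2 | in ⊤ | out 0 | ==
  [9] u=1 | in ⊤ | out ⊤ | ==
  [10] u=4 | in ⊤ | out ⊤ | ==

Converged values:
  [0] +
  [1] ⊤
  [2] 0
  [3] −
  [4] ⊤
  [5] +
  [6] ⊤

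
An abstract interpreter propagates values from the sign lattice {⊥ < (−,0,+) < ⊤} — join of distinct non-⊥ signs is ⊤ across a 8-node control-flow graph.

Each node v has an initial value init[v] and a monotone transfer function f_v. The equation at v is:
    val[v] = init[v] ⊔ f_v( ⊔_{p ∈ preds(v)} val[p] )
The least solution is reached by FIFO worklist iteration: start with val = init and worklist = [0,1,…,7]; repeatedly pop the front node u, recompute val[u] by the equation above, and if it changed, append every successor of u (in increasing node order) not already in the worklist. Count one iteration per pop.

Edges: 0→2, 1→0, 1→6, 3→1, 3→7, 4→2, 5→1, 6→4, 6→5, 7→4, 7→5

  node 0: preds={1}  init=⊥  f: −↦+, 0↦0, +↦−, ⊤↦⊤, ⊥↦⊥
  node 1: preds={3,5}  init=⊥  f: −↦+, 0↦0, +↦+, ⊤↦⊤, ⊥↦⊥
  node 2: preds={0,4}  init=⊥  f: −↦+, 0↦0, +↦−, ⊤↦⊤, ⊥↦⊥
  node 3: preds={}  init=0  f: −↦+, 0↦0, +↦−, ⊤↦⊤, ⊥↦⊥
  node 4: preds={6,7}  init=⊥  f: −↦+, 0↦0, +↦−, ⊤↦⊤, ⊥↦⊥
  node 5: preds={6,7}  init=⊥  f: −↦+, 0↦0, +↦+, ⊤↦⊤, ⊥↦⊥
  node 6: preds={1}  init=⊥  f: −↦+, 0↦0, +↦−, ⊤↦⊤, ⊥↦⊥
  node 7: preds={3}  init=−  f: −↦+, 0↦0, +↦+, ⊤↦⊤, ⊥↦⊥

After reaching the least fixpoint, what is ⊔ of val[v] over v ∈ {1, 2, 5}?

Worklist (19 pops):
  #1 pop 0: in=⊥ → ⊥ (no change)
  #2 pop 1: in=0 → 0 (was ⊥); enqueue [0]
  #3 pop 2: in=⊥ → ⊥ (no change)
  #4 pop 3: in=⊥ → 0 (no change)
  #5 pop 4: in=− → + (was ⊥); enqueue [2]
  #6 pop 5: in=− → + (was ⊥); enqueue [1]
  #7 pop 6: in=0 → 0 (was ⊥); enqueue [4,5]
  #8 pop 7: in=0 → ⊤ (was −); enqueue []
  #9 pop 0: in=0 → 0 (was ⊥); enqueue []
  #10 pop 2: in=⊤ → ⊤ (was ⊥); enqueue []
  #11 pop 1: in=⊤ → ⊤ (was 0); enqueue [0,6]
  #12 pop 4: in=⊤ → ⊤ (was +); enqueue [2]
  #13 pop 5: in=⊤ → ⊤ (was +); enqueue [1]
  #14 pop 0: in=⊤ → ⊤ (was 0); enqueue []
  #15 pop 6: in=⊤ → ⊤ (was 0); enqueue [4,5]
  #16 pop 2: in=⊤ → ⊤ (no change)
  #17 pop 1: in=⊤ → ⊤ (no change)
  #18 pop 4: in=⊤ → ⊤ (no change)
  #19 pop 5: in=⊤ → ⊤ (no change)

Fixpoint:
  val[0] = ⊤
  val[1] = ⊤
  val[2] = ⊤
  val[3] = 0
  val[4] = ⊤
  val[5] = ⊤
  val[6] = ⊤
  val[7] = ⊤

⊤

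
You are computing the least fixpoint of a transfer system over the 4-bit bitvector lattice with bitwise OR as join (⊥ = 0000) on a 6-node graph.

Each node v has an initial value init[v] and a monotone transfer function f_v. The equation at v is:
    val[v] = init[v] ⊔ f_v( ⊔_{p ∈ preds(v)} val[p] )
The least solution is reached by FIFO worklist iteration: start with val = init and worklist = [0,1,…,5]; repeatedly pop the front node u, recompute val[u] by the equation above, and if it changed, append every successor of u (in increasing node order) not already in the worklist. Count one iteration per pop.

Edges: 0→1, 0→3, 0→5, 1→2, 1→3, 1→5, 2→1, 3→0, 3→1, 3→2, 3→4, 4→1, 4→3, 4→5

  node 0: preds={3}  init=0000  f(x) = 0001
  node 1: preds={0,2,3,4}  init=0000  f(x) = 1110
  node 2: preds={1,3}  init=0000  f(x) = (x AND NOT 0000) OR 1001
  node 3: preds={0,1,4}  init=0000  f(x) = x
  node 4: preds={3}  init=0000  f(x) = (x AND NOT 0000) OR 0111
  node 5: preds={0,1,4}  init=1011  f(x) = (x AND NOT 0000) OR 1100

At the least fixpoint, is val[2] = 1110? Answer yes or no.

Worklist (10 pops):
  #1 pop 0: in=0000 → 0001 (was 0000); enqueue []
  #2 pop 1: in=0001 → 1110 (was 0000); enqueue []
  #3 pop 2: in=1110 → 1111 (was 0000); enqueue [1]
  #4 pop 3: in=1111 → 1111 (was 0000); enqueue [0,2]
  #5 pop 4: in=1111 → 1111 (was 0000); enqueue [3]
  #6 pop 5: in=1111 → 1111 (was 1011); enqueue []
  #7 pop 1: in=1111 → 1110 (no change)
  #8 pop 0: in=1111 → 0001 (no change)
  #9 pop 2: in=1111 → 1111 (no change)
  #10 pop 3: in=1111 → 1111 (no change)

Fixpoint:
  val[0] = 0001
  val[1] = 1110
  val[2] = 1111
  val[3] = 1111
  val[4] = 1111
  val[5] = 1111

no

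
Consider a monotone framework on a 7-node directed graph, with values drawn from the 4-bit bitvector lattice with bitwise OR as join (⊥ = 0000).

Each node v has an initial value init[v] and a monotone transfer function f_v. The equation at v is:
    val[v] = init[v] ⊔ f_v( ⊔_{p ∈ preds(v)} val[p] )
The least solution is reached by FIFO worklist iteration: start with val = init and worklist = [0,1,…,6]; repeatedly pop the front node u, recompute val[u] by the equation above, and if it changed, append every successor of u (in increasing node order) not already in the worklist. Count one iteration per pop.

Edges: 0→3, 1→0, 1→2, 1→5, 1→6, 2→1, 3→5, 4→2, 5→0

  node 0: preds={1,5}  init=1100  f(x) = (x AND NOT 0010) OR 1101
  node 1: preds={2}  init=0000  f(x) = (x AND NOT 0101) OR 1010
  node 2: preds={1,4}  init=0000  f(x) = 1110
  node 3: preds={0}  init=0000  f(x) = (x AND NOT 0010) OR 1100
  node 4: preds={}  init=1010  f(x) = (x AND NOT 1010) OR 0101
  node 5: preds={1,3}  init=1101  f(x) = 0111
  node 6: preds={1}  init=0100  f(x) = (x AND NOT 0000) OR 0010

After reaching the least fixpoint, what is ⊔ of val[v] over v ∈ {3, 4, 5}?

1111

Trace (10 dequeues):
  [1] u=0 | in 1101 | out 1101 | prev 1100 | push {}
  [2] u=1 | in 0000 | out 1010 | prev 0000 | push {0}
  [3] u=2 | in 1010 | out 1110 | prev 0000 | push {1}
  [4] u=3 | in 1101 | out 1101 | prev 0000 | push {}
  [5] u=4 | in 0000 | out 1111 | prev 1010 | push {2}
  [6] u=5 | in 1111 | out 1111 | prev 1101 | push {}
  [7] u=6 | in 1010 | out 1110 | prev 0100 | push {}
  [8] u=0 | in 1111 | out 1101 | ==
  [9] u=1 | in 1110 | out 1010 | ==
  [10] u=2 | in 1111 | out 1110 | ==

Converged values:
  [0] 1101
  [1] 1010
  [2] 1110
  [3] 1101
  [4] 1111
  [5] 1111
  [6] 1110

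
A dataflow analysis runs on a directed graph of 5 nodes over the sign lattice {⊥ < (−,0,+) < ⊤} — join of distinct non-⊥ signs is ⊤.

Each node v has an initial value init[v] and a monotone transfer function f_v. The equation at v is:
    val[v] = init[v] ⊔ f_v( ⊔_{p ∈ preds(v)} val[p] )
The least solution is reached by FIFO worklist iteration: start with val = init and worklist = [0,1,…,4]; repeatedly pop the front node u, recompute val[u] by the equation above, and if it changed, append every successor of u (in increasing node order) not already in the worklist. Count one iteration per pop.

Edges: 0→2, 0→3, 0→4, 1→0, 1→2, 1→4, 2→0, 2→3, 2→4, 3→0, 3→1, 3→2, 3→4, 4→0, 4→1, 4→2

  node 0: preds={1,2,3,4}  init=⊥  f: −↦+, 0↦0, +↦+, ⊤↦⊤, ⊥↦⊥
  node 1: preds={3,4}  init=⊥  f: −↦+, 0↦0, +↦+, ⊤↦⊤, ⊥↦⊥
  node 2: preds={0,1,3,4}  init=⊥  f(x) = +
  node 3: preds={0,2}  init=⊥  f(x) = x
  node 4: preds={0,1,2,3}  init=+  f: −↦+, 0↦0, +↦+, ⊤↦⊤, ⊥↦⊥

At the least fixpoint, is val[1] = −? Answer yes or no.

Worklist (8 pops):
  #1 pop 0: in=+ → + (was ⊥); enqueue []
  #2 pop 1: in=+ → + (was ⊥); enqueue [0]
  #3 pop 2: in=+ → + (was ⊥); enqueue []
  #4 pop 3: in=+ → + (was ⊥); enqueue [1,2]
  #5 pop 4: in=+ → + (no change)
  #6 pop 0: in=+ → + (no change)
  #7 pop 1: in=+ → + (no change)
  #8 pop 2: in=+ → + (no change)

Fixpoint:
  val[0] = +
  val[1] = +
  val[2] = +
  val[3] = +
  val[4] = +

no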